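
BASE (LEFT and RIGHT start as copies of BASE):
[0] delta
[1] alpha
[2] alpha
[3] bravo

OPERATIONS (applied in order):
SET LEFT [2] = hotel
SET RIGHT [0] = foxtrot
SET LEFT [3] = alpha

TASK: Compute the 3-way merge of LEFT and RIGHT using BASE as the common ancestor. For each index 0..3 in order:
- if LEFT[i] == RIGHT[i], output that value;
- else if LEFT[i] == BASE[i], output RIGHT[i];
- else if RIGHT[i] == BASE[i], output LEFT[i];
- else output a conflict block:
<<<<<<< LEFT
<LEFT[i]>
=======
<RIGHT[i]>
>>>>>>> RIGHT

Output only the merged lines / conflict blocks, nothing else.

Answer: foxtrot
alpha
hotel
alpha

Derivation:
Final LEFT:  [delta, alpha, hotel, alpha]
Final RIGHT: [foxtrot, alpha, alpha, bravo]
i=0: L=delta=BASE, R=foxtrot -> take RIGHT -> foxtrot
i=1: L=alpha R=alpha -> agree -> alpha
i=2: L=hotel, R=alpha=BASE -> take LEFT -> hotel
i=3: L=alpha, R=bravo=BASE -> take LEFT -> alpha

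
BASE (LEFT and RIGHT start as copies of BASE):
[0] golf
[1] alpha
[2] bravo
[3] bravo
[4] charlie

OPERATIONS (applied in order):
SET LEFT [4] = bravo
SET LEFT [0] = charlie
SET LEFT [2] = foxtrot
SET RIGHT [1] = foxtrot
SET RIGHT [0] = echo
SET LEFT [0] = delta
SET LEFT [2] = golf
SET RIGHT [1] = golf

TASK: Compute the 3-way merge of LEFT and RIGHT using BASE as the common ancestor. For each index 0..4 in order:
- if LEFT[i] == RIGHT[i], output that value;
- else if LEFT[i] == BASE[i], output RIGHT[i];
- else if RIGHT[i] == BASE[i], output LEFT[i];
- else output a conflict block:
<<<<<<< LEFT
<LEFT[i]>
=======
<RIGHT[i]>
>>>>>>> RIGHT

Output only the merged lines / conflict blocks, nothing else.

Answer: <<<<<<< LEFT
delta
=======
echo
>>>>>>> RIGHT
golf
golf
bravo
bravo

Derivation:
Final LEFT:  [delta, alpha, golf, bravo, bravo]
Final RIGHT: [echo, golf, bravo, bravo, charlie]
i=0: BASE=golf L=delta R=echo all differ -> CONFLICT
i=1: L=alpha=BASE, R=golf -> take RIGHT -> golf
i=2: L=golf, R=bravo=BASE -> take LEFT -> golf
i=3: L=bravo R=bravo -> agree -> bravo
i=4: L=bravo, R=charlie=BASE -> take LEFT -> bravo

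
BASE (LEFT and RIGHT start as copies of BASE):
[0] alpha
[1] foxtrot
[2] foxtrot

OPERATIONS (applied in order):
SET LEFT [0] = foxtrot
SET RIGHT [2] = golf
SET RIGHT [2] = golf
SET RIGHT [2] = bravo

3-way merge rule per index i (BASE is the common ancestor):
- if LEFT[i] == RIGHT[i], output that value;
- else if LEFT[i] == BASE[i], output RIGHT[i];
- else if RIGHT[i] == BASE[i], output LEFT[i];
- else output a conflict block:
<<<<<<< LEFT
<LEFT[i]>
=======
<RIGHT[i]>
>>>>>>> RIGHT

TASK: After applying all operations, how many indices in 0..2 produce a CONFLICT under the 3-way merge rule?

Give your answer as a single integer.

Final LEFT:  [foxtrot, foxtrot, foxtrot]
Final RIGHT: [alpha, foxtrot, bravo]
i=0: L=foxtrot, R=alpha=BASE -> take LEFT -> foxtrot
i=1: L=foxtrot R=foxtrot -> agree -> foxtrot
i=2: L=foxtrot=BASE, R=bravo -> take RIGHT -> bravo
Conflict count: 0

Answer: 0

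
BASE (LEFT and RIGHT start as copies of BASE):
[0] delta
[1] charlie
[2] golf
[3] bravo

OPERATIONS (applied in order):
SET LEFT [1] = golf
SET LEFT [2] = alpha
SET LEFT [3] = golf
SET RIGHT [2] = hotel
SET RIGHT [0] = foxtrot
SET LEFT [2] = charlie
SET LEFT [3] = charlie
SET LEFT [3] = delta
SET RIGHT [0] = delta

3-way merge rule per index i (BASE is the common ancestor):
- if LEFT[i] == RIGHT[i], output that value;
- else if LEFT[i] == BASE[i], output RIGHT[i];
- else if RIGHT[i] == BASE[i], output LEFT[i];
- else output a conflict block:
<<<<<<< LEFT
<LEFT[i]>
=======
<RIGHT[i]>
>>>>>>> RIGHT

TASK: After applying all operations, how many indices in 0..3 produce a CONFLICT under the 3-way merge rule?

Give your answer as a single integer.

Final LEFT:  [delta, golf, charlie, delta]
Final RIGHT: [delta, charlie, hotel, bravo]
i=0: L=delta R=delta -> agree -> delta
i=1: L=golf, R=charlie=BASE -> take LEFT -> golf
i=2: BASE=golf L=charlie R=hotel all differ -> CONFLICT
i=3: L=delta, R=bravo=BASE -> take LEFT -> delta
Conflict count: 1

Answer: 1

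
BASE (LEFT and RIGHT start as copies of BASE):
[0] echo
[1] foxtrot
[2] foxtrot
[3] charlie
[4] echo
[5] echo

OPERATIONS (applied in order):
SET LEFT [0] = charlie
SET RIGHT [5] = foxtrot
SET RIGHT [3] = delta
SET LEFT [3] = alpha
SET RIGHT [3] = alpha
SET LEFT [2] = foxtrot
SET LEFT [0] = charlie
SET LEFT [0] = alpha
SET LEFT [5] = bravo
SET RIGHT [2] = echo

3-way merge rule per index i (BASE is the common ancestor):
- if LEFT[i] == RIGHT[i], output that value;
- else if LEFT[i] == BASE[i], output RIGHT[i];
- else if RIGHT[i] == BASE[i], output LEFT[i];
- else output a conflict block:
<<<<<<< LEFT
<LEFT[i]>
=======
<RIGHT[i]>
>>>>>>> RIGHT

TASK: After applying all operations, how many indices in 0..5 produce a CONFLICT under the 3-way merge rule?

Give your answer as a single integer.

Answer: 1

Derivation:
Final LEFT:  [alpha, foxtrot, foxtrot, alpha, echo, bravo]
Final RIGHT: [echo, foxtrot, echo, alpha, echo, foxtrot]
i=0: L=alpha, R=echo=BASE -> take LEFT -> alpha
i=1: L=foxtrot R=foxtrot -> agree -> foxtrot
i=2: L=foxtrot=BASE, R=echo -> take RIGHT -> echo
i=3: L=alpha R=alpha -> agree -> alpha
i=4: L=echo R=echo -> agree -> echo
i=5: BASE=echo L=bravo R=foxtrot all differ -> CONFLICT
Conflict count: 1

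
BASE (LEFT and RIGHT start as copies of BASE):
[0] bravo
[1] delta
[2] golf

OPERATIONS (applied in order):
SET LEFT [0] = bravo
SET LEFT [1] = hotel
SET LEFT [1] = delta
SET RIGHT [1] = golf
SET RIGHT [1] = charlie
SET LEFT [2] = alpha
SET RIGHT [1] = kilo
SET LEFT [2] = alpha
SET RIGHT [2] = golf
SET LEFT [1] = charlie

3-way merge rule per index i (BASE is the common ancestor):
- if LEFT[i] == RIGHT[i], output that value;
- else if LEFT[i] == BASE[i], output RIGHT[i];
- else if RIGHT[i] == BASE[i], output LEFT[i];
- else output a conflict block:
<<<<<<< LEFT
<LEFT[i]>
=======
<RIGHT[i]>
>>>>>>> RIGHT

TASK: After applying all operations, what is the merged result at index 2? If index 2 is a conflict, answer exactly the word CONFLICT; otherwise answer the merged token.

Final LEFT:  [bravo, charlie, alpha]
Final RIGHT: [bravo, kilo, golf]
i=0: L=bravo R=bravo -> agree -> bravo
i=1: BASE=delta L=charlie R=kilo all differ -> CONFLICT
i=2: L=alpha, R=golf=BASE -> take LEFT -> alpha
Index 2 -> alpha

Answer: alpha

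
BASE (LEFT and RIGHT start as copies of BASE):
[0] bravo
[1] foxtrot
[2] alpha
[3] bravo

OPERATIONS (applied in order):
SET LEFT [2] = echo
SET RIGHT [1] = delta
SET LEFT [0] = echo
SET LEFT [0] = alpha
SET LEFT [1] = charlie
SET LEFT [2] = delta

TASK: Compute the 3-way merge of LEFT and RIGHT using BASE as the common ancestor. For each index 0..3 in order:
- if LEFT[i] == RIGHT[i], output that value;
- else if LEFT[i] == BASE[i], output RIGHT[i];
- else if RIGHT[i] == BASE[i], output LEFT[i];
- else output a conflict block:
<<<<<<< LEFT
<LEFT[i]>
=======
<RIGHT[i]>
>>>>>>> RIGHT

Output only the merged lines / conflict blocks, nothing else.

Final LEFT:  [alpha, charlie, delta, bravo]
Final RIGHT: [bravo, delta, alpha, bravo]
i=0: L=alpha, R=bravo=BASE -> take LEFT -> alpha
i=1: BASE=foxtrot L=charlie R=delta all differ -> CONFLICT
i=2: L=delta, R=alpha=BASE -> take LEFT -> delta
i=3: L=bravo R=bravo -> agree -> bravo

Answer: alpha
<<<<<<< LEFT
charlie
=======
delta
>>>>>>> RIGHT
delta
bravo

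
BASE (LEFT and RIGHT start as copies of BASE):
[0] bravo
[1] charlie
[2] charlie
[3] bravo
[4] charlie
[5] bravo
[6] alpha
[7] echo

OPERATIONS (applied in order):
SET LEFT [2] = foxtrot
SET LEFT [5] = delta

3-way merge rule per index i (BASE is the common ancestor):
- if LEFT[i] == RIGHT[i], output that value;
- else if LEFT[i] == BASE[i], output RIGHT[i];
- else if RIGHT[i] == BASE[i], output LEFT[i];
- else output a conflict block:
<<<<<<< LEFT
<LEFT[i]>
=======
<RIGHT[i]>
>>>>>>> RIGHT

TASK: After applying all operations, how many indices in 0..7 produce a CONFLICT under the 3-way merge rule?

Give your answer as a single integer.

Answer: 0

Derivation:
Final LEFT:  [bravo, charlie, foxtrot, bravo, charlie, delta, alpha, echo]
Final RIGHT: [bravo, charlie, charlie, bravo, charlie, bravo, alpha, echo]
i=0: L=bravo R=bravo -> agree -> bravo
i=1: L=charlie R=charlie -> agree -> charlie
i=2: L=foxtrot, R=charlie=BASE -> take LEFT -> foxtrot
i=3: L=bravo R=bravo -> agree -> bravo
i=4: L=charlie R=charlie -> agree -> charlie
i=5: L=delta, R=bravo=BASE -> take LEFT -> delta
i=6: L=alpha R=alpha -> agree -> alpha
i=7: L=echo R=echo -> agree -> echo
Conflict count: 0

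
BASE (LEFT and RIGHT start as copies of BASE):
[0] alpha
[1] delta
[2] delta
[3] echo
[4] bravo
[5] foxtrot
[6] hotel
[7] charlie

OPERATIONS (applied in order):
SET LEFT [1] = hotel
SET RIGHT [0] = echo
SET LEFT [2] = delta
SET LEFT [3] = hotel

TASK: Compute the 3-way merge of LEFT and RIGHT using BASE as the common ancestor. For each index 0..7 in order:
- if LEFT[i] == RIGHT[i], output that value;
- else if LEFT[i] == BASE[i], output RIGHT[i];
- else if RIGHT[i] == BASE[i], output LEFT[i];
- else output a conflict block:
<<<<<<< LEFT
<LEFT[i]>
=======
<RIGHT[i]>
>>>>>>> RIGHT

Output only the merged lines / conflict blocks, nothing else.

Answer: echo
hotel
delta
hotel
bravo
foxtrot
hotel
charlie

Derivation:
Final LEFT:  [alpha, hotel, delta, hotel, bravo, foxtrot, hotel, charlie]
Final RIGHT: [echo, delta, delta, echo, bravo, foxtrot, hotel, charlie]
i=0: L=alpha=BASE, R=echo -> take RIGHT -> echo
i=1: L=hotel, R=delta=BASE -> take LEFT -> hotel
i=2: L=delta R=delta -> agree -> delta
i=3: L=hotel, R=echo=BASE -> take LEFT -> hotel
i=4: L=bravo R=bravo -> agree -> bravo
i=5: L=foxtrot R=foxtrot -> agree -> foxtrot
i=6: L=hotel R=hotel -> agree -> hotel
i=7: L=charlie R=charlie -> agree -> charlie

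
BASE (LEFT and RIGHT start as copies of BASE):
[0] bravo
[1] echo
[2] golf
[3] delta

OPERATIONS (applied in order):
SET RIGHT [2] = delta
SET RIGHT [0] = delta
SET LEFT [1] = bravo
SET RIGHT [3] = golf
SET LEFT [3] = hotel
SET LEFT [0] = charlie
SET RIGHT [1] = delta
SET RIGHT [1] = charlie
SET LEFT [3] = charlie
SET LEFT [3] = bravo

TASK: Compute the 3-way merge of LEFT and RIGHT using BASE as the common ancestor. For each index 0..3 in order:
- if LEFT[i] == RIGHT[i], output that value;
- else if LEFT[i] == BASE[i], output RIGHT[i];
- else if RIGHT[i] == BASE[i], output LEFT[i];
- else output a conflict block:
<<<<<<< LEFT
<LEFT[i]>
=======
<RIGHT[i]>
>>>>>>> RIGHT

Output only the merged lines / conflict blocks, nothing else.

Final LEFT:  [charlie, bravo, golf, bravo]
Final RIGHT: [delta, charlie, delta, golf]
i=0: BASE=bravo L=charlie R=delta all differ -> CONFLICT
i=1: BASE=echo L=bravo R=charlie all differ -> CONFLICT
i=2: L=golf=BASE, R=delta -> take RIGHT -> delta
i=3: BASE=delta L=bravo R=golf all differ -> CONFLICT

Answer: <<<<<<< LEFT
charlie
=======
delta
>>>>>>> RIGHT
<<<<<<< LEFT
bravo
=======
charlie
>>>>>>> RIGHT
delta
<<<<<<< LEFT
bravo
=======
golf
>>>>>>> RIGHT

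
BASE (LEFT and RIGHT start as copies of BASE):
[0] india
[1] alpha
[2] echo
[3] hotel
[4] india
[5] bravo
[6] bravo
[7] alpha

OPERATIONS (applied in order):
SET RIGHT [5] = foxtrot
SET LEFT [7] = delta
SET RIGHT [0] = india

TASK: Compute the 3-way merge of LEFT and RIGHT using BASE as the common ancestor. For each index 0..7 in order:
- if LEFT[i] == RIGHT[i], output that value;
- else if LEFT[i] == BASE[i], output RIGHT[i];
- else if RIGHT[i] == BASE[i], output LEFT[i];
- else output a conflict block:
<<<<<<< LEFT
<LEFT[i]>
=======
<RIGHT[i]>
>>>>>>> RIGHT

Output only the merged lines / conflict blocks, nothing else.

Final LEFT:  [india, alpha, echo, hotel, india, bravo, bravo, delta]
Final RIGHT: [india, alpha, echo, hotel, india, foxtrot, bravo, alpha]
i=0: L=india R=india -> agree -> india
i=1: L=alpha R=alpha -> agree -> alpha
i=2: L=echo R=echo -> agree -> echo
i=3: L=hotel R=hotel -> agree -> hotel
i=4: L=india R=india -> agree -> india
i=5: L=bravo=BASE, R=foxtrot -> take RIGHT -> foxtrot
i=6: L=bravo R=bravo -> agree -> bravo
i=7: L=delta, R=alpha=BASE -> take LEFT -> delta

Answer: india
alpha
echo
hotel
india
foxtrot
bravo
delta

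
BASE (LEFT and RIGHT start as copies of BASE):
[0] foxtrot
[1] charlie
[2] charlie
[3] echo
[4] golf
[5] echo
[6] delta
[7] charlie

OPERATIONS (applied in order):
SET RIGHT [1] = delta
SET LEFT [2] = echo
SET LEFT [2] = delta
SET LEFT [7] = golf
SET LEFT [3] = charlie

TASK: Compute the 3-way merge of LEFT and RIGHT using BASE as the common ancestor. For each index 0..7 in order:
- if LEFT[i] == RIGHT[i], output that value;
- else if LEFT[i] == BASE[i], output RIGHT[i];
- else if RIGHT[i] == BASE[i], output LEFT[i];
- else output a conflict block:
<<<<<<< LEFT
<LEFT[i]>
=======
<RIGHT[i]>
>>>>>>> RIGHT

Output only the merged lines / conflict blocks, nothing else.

Answer: foxtrot
delta
delta
charlie
golf
echo
delta
golf

Derivation:
Final LEFT:  [foxtrot, charlie, delta, charlie, golf, echo, delta, golf]
Final RIGHT: [foxtrot, delta, charlie, echo, golf, echo, delta, charlie]
i=0: L=foxtrot R=foxtrot -> agree -> foxtrot
i=1: L=charlie=BASE, R=delta -> take RIGHT -> delta
i=2: L=delta, R=charlie=BASE -> take LEFT -> delta
i=3: L=charlie, R=echo=BASE -> take LEFT -> charlie
i=4: L=golf R=golf -> agree -> golf
i=5: L=echo R=echo -> agree -> echo
i=6: L=delta R=delta -> agree -> delta
i=7: L=golf, R=charlie=BASE -> take LEFT -> golf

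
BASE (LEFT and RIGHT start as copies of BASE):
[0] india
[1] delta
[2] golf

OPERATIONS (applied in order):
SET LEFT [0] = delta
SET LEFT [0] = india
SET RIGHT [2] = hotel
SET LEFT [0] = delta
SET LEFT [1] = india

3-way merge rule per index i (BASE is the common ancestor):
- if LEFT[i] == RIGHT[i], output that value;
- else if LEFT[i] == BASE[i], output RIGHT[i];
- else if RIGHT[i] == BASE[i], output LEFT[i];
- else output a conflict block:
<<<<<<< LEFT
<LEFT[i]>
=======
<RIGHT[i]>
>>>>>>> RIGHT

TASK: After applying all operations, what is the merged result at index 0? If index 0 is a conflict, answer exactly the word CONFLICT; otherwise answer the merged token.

Final LEFT:  [delta, india, golf]
Final RIGHT: [india, delta, hotel]
i=0: L=delta, R=india=BASE -> take LEFT -> delta
i=1: L=india, R=delta=BASE -> take LEFT -> india
i=2: L=golf=BASE, R=hotel -> take RIGHT -> hotel
Index 0 -> delta

Answer: delta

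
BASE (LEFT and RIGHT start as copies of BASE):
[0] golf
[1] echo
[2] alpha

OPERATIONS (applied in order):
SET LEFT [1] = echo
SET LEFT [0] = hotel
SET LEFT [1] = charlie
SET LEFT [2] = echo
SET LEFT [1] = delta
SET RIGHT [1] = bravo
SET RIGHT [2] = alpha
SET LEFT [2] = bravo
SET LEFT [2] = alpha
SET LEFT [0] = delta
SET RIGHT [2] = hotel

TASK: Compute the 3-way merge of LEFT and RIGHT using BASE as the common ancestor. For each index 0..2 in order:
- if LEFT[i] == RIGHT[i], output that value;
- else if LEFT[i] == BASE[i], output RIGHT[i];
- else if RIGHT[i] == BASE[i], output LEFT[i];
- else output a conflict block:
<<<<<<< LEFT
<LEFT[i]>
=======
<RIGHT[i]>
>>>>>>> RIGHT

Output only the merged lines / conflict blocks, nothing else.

Answer: delta
<<<<<<< LEFT
delta
=======
bravo
>>>>>>> RIGHT
hotel

Derivation:
Final LEFT:  [delta, delta, alpha]
Final RIGHT: [golf, bravo, hotel]
i=0: L=delta, R=golf=BASE -> take LEFT -> delta
i=1: BASE=echo L=delta R=bravo all differ -> CONFLICT
i=2: L=alpha=BASE, R=hotel -> take RIGHT -> hotel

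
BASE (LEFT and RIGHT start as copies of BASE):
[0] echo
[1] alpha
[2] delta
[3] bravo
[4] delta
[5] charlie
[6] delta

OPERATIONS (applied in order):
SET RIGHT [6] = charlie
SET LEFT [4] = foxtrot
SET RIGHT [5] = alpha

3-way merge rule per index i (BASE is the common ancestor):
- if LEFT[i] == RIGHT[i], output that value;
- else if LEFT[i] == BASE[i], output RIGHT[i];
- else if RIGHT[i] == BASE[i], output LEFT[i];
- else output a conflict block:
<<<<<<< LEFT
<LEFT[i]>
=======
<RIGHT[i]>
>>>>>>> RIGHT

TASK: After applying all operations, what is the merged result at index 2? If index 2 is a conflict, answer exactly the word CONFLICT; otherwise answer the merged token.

Final LEFT:  [echo, alpha, delta, bravo, foxtrot, charlie, delta]
Final RIGHT: [echo, alpha, delta, bravo, delta, alpha, charlie]
i=0: L=echo R=echo -> agree -> echo
i=1: L=alpha R=alpha -> agree -> alpha
i=2: L=delta R=delta -> agree -> delta
i=3: L=bravo R=bravo -> agree -> bravo
i=4: L=foxtrot, R=delta=BASE -> take LEFT -> foxtrot
i=5: L=charlie=BASE, R=alpha -> take RIGHT -> alpha
i=6: L=delta=BASE, R=charlie -> take RIGHT -> charlie
Index 2 -> delta

Answer: delta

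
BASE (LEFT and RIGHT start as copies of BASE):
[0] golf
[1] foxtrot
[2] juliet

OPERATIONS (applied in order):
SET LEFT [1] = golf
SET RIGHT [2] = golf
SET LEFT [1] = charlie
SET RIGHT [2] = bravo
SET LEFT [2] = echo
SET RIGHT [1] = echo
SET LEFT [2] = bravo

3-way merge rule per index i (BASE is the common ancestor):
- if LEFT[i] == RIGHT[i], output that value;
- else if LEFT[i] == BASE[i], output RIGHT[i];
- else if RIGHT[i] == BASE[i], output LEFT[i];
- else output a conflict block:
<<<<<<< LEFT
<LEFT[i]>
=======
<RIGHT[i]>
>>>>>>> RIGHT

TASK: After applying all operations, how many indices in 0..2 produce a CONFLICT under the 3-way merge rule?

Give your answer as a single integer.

Final LEFT:  [golf, charlie, bravo]
Final RIGHT: [golf, echo, bravo]
i=0: L=golf R=golf -> agree -> golf
i=1: BASE=foxtrot L=charlie R=echo all differ -> CONFLICT
i=2: L=bravo R=bravo -> agree -> bravo
Conflict count: 1

Answer: 1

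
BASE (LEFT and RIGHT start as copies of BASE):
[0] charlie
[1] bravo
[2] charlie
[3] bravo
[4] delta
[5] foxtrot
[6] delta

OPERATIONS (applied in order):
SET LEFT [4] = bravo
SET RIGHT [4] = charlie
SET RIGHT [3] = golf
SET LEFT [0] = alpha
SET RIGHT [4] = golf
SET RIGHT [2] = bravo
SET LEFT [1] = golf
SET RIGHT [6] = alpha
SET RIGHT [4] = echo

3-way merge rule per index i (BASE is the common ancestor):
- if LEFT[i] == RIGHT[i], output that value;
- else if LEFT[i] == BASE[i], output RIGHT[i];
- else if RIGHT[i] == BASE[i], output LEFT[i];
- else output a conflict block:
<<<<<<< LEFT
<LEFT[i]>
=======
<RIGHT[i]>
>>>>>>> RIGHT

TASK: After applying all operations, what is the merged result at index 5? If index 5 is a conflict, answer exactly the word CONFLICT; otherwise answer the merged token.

Answer: foxtrot

Derivation:
Final LEFT:  [alpha, golf, charlie, bravo, bravo, foxtrot, delta]
Final RIGHT: [charlie, bravo, bravo, golf, echo, foxtrot, alpha]
i=0: L=alpha, R=charlie=BASE -> take LEFT -> alpha
i=1: L=golf, R=bravo=BASE -> take LEFT -> golf
i=2: L=charlie=BASE, R=bravo -> take RIGHT -> bravo
i=3: L=bravo=BASE, R=golf -> take RIGHT -> golf
i=4: BASE=delta L=bravo R=echo all differ -> CONFLICT
i=5: L=foxtrot R=foxtrot -> agree -> foxtrot
i=6: L=delta=BASE, R=alpha -> take RIGHT -> alpha
Index 5 -> foxtrot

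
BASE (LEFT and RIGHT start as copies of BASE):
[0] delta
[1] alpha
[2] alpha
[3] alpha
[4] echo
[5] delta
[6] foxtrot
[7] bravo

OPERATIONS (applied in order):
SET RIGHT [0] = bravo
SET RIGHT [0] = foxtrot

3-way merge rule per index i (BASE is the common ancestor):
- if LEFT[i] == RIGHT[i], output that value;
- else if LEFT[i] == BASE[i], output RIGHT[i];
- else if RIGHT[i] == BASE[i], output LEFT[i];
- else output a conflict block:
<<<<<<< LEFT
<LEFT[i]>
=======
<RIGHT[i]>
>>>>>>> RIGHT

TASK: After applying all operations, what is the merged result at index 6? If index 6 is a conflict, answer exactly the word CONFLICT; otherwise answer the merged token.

Final LEFT:  [delta, alpha, alpha, alpha, echo, delta, foxtrot, bravo]
Final RIGHT: [foxtrot, alpha, alpha, alpha, echo, delta, foxtrot, bravo]
i=0: L=delta=BASE, R=foxtrot -> take RIGHT -> foxtrot
i=1: L=alpha R=alpha -> agree -> alpha
i=2: L=alpha R=alpha -> agree -> alpha
i=3: L=alpha R=alpha -> agree -> alpha
i=4: L=echo R=echo -> agree -> echo
i=5: L=delta R=delta -> agree -> delta
i=6: L=foxtrot R=foxtrot -> agree -> foxtrot
i=7: L=bravo R=bravo -> agree -> bravo
Index 6 -> foxtrot

Answer: foxtrot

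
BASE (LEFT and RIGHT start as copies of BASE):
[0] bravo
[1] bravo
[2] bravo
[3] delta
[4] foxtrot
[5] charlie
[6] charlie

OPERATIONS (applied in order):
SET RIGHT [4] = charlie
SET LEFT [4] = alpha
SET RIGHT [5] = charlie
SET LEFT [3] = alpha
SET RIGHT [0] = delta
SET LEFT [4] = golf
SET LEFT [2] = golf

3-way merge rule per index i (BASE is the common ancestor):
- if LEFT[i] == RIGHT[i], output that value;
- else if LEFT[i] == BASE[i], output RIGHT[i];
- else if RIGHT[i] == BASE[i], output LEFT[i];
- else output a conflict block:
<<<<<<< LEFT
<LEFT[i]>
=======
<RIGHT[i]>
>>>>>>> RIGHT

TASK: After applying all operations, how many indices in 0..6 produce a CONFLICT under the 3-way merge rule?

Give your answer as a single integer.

Final LEFT:  [bravo, bravo, golf, alpha, golf, charlie, charlie]
Final RIGHT: [delta, bravo, bravo, delta, charlie, charlie, charlie]
i=0: L=bravo=BASE, R=delta -> take RIGHT -> delta
i=1: L=bravo R=bravo -> agree -> bravo
i=2: L=golf, R=bravo=BASE -> take LEFT -> golf
i=3: L=alpha, R=delta=BASE -> take LEFT -> alpha
i=4: BASE=foxtrot L=golf R=charlie all differ -> CONFLICT
i=5: L=charlie R=charlie -> agree -> charlie
i=6: L=charlie R=charlie -> agree -> charlie
Conflict count: 1

Answer: 1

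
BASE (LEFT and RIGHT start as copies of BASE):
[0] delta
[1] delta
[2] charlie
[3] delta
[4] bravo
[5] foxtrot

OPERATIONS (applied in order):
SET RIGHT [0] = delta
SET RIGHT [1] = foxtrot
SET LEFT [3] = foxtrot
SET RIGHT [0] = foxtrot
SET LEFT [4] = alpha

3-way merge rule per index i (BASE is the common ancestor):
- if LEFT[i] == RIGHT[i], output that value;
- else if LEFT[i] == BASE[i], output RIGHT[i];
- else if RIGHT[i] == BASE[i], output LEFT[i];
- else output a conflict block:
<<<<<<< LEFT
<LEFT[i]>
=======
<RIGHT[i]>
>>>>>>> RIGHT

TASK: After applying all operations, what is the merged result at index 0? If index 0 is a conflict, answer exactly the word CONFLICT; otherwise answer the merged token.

Answer: foxtrot

Derivation:
Final LEFT:  [delta, delta, charlie, foxtrot, alpha, foxtrot]
Final RIGHT: [foxtrot, foxtrot, charlie, delta, bravo, foxtrot]
i=0: L=delta=BASE, R=foxtrot -> take RIGHT -> foxtrot
i=1: L=delta=BASE, R=foxtrot -> take RIGHT -> foxtrot
i=2: L=charlie R=charlie -> agree -> charlie
i=3: L=foxtrot, R=delta=BASE -> take LEFT -> foxtrot
i=4: L=alpha, R=bravo=BASE -> take LEFT -> alpha
i=5: L=foxtrot R=foxtrot -> agree -> foxtrot
Index 0 -> foxtrot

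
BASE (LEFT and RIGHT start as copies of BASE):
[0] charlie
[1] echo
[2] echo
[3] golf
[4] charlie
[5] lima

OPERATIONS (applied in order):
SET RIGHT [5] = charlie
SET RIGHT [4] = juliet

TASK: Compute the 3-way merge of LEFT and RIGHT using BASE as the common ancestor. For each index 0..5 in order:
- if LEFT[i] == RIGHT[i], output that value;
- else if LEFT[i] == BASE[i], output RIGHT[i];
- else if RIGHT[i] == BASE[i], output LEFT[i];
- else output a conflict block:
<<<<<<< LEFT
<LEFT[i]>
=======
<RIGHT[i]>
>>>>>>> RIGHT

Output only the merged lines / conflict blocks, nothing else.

Final LEFT:  [charlie, echo, echo, golf, charlie, lima]
Final RIGHT: [charlie, echo, echo, golf, juliet, charlie]
i=0: L=charlie R=charlie -> agree -> charlie
i=1: L=echo R=echo -> agree -> echo
i=2: L=echo R=echo -> agree -> echo
i=3: L=golf R=golf -> agree -> golf
i=4: L=charlie=BASE, R=juliet -> take RIGHT -> juliet
i=5: L=lima=BASE, R=charlie -> take RIGHT -> charlie

Answer: charlie
echo
echo
golf
juliet
charlie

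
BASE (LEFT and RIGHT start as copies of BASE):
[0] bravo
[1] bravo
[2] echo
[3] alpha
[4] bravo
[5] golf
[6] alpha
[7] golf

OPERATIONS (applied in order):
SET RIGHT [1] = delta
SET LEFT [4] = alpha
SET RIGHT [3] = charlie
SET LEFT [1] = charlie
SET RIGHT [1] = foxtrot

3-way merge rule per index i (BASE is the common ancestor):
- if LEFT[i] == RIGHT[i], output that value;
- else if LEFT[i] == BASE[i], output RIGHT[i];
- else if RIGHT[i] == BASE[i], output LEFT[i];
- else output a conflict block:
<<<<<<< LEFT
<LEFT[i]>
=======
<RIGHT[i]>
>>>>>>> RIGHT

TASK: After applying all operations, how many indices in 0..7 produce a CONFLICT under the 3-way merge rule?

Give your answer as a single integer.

Answer: 1

Derivation:
Final LEFT:  [bravo, charlie, echo, alpha, alpha, golf, alpha, golf]
Final RIGHT: [bravo, foxtrot, echo, charlie, bravo, golf, alpha, golf]
i=0: L=bravo R=bravo -> agree -> bravo
i=1: BASE=bravo L=charlie R=foxtrot all differ -> CONFLICT
i=2: L=echo R=echo -> agree -> echo
i=3: L=alpha=BASE, R=charlie -> take RIGHT -> charlie
i=4: L=alpha, R=bravo=BASE -> take LEFT -> alpha
i=5: L=golf R=golf -> agree -> golf
i=6: L=alpha R=alpha -> agree -> alpha
i=7: L=golf R=golf -> agree -> golf
Conflict count: 1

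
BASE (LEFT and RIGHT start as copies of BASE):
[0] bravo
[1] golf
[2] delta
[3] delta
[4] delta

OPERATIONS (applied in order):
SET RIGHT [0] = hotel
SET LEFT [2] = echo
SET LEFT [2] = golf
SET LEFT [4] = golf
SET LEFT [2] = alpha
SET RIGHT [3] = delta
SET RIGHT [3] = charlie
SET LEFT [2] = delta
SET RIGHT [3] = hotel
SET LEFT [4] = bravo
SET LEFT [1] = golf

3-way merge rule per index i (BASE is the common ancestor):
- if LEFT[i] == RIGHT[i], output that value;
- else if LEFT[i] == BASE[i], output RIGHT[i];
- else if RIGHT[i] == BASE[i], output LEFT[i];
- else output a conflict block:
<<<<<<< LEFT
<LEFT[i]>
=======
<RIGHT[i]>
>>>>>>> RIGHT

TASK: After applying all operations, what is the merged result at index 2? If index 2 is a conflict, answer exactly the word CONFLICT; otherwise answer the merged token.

Final LEFT:  [bravo, golf, delta, delta, bravo]
Final RIGHT: [hotel, golf, delta, hotel, delta]
i=0: L=bravo=BASE, R=hotel -> take RIGHT -> hotel
i=1: L=golf R=golf -> agree -> golf
i=2: L=delta R=delta -> agree -> delta
i=3: L=delta=BASE, R=hotel -> take RIGHT -> hotel
i=4: L=bravo, R=delta=BASE -> take LEFT -> bravo
Index 2 -> delta

Answer: delta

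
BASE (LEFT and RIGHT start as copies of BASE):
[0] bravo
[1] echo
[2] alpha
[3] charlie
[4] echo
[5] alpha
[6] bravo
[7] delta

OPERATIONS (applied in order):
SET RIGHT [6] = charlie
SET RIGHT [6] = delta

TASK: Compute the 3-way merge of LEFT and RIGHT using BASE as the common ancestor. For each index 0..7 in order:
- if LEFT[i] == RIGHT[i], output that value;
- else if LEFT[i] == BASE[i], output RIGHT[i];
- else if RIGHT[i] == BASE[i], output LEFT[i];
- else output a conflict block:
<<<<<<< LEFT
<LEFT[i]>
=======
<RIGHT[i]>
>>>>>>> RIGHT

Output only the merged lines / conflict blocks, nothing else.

Answer: bravo
echo
alpha
charlie
echo
alpha
delta
delta

Derivation:
Final LEFT:  [bravo, echo, alpha, charlie, echo, alpha, bravo, delta]
Final RIGHT: [bravo, echo, alpha, charlie, echo, alpha, delta, delta]
i=0: L=bravo R=bravo -> agree -> bravo
i=1: L=echo R=echo -> agree -> echo
i=2: L=alpha R=alpha -> agree -> alpha
i=3: L=charlie R=charlie -> agree -> charlie
i=4: L=echo R=echo -> agree -> echo
i=5: L=alpha R=alpha -> agree -> alpha
i=6: L=bravo=BASE, R=delta -> take RIGHT -> delta
i=7: L=delta R=delta -> agree -> delta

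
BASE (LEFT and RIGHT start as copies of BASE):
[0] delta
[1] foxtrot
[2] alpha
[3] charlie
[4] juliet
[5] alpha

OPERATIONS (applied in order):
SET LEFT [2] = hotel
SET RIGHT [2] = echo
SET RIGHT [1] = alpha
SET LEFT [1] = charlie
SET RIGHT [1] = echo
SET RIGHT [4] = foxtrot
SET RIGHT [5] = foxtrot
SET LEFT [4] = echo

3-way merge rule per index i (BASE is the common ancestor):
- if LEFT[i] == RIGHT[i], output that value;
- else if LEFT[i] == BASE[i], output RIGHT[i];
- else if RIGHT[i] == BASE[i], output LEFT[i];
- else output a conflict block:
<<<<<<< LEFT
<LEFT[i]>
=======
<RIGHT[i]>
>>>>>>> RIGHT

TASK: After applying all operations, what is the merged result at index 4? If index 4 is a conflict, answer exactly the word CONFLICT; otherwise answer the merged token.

Final LEFT:  [delta, charlie, hotel, charlie, echo, alpha]
Final RIGHT: [delta, echo, echo, charlie, foxtrot, foxtrot]
i=0: L=delta R=delta -> agree -> delta
i=1: BASE=foxtrot L=charlie R=echo all differ -> CONFLICT
i=2: BASE=alpha L=hotel R=echo all differ -> CONFLICT
i=3: L=charlie R=charlie -> agree -> charlie
i=4: BASE=juliet L=echo R=foxtrot all differ -> CONFLICT
i=5: L=alpha=BASE, R=foxtrot -> take RIGHT -> foxtrot
Index 4 -> CONFLICT

Answer: CONFLICT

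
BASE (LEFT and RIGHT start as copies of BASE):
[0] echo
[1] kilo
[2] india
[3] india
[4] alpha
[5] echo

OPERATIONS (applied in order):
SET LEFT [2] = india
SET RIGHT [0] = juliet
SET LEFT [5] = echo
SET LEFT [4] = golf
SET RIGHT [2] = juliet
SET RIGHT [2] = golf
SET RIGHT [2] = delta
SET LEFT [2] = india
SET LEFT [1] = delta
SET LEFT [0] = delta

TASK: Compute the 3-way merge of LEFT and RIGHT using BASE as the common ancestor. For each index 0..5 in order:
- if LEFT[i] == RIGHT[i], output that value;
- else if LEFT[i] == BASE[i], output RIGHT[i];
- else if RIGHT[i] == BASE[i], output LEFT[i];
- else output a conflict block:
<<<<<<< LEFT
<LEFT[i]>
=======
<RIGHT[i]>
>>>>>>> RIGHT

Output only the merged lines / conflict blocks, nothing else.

Final LEFT:  [delta, delta, india, india, golf, echo]
Final RIGHT: [juliet, kilo, delta, india, alpha, echo]
i=0: BASE=echo L=delta R=juliet all differ -> CONFLICT
i=1: L=delta, R=kilo=BASE -> take LEFT -> delta
i=2: L=india=BASE, R=delta -> take RIGHT -> delta
i=3: L=india R=india -> agree -> india
i=4: L=golf, R=alpha=BASE -> take LEFT -> golf
i=5: L=echo R=echo -> agree -> echo

Answer: <<<<<<< LEFT
delta
=======
juliet
>>>>>>> RIGHT
delta
delta
india
golf
echo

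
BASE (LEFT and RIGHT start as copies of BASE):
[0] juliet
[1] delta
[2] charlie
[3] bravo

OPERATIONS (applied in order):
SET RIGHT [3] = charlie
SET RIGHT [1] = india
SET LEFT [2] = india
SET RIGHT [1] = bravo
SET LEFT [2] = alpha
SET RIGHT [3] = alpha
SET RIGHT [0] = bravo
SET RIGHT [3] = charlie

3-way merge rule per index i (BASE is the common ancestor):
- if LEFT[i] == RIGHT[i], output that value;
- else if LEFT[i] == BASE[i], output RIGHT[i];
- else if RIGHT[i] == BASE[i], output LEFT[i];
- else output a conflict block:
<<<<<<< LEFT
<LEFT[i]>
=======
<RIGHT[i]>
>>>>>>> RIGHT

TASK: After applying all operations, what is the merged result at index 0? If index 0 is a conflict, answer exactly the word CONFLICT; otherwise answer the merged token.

Final LEFT:  [juliet, delta, alpha, bravo]
Final RIGHT: [bravo, bravo, charlie, charlie]
i=0: L=juliet=BASE, R=bravo -> take RIGHT -> bravo
i=1: L=delta=BASE, R=bravo -> take RIGHT -> bravo
i=2: L=alpha, R=charlie=BASE -> take LEFT -> alpha
i=3: L=bravo=BASE, R=charlie -> take RIGHT -> charlie
Index 0 -> bravo

Answer: bravo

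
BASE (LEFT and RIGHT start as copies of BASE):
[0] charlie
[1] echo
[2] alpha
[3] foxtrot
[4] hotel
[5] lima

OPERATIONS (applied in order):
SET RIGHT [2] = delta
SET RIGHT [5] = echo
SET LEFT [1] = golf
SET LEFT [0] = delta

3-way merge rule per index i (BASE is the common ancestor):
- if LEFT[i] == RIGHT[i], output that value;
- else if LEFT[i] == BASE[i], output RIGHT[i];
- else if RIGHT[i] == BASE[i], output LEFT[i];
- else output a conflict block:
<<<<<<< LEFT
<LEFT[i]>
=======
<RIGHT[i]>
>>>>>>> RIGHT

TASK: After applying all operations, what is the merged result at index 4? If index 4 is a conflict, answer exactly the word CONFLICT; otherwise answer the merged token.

Final LEFT:  [delta, golf, alpha, foxtrot, hotel, lima]
Final RIGHT: [charlie, echo, delta, foxtrot, hotel, echo]
i=0: L=delta, R=charlie=BASE -> take LEFT -> delta
i=1: L=golf, R=echo=BASE -> take LEFT -> golf
i=2: L=alpha=BASE, R=delta -> take RIGHT -> delta
i=3: L=foxtrot R=foxtrot -> agree -> foxtrot
i=4: L=hotel R=hotel -> agree -> hotel
i=5: L=lima=BASE, R=echo -> take RIGHT -> echo
Index 4 -> hotel

Answer: hotel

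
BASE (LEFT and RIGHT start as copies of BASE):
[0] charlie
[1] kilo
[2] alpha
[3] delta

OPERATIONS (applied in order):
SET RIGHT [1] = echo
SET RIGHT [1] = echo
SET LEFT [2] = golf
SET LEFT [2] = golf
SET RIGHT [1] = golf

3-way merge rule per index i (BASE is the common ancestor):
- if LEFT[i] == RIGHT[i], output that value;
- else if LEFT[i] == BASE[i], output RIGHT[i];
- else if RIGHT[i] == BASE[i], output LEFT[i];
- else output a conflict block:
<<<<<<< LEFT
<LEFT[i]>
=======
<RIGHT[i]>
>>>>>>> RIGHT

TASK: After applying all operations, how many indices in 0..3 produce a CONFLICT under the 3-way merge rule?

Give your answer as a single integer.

Answer: 0

Derivation:
Final LEFT:  [charlie, kilo, golf, delta]
Final RIGHT: [charlie, golf, alpha, delta]
i=0: L=charlie R=charlie -> agree -> charlie
i=1: L=kilo=BASE, R=golf -> take RIGHT -> golf
i=2: L=golf, R=alpha=BASE -> take LEFT -> golf
i=3: L=delta R=delta -> agree -> delta
Conflict count: 0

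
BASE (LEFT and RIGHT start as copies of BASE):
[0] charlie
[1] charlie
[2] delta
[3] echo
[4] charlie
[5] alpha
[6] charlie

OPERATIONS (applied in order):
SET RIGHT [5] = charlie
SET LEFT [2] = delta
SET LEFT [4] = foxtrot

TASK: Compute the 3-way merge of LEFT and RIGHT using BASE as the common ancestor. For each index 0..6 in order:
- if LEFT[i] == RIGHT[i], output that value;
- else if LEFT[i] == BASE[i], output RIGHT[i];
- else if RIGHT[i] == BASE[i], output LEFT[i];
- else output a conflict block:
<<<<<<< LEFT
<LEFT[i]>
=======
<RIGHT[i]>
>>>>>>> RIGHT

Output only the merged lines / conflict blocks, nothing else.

Final LEFT:  [charlie, charlie, delta, echo, foxtrot, alpha, charlie]
Final RIGHT: [charlie, charlie, delta, echo, charlie, charlie, charlie]
i=0: L=charlie R=charlie -> agree -> charlie
i=1: L=charlie R=charlie -> agree -> charlie
i=2: L=delta R=delta -> agree -> delta
i=3: L=echo R=echo -> agree -> echo
i=4: L=foxtrot, R=charlie=BASE -> take LEFT -> foxtrot
i=5: L=alpha=BASE, R=charlie -> take RIGHT -> charlie
i=6: L=charlie R=charlie -> agree -> charlie

Answer: charlie
charlie
delta
echo
foxtrot
charlie
charlie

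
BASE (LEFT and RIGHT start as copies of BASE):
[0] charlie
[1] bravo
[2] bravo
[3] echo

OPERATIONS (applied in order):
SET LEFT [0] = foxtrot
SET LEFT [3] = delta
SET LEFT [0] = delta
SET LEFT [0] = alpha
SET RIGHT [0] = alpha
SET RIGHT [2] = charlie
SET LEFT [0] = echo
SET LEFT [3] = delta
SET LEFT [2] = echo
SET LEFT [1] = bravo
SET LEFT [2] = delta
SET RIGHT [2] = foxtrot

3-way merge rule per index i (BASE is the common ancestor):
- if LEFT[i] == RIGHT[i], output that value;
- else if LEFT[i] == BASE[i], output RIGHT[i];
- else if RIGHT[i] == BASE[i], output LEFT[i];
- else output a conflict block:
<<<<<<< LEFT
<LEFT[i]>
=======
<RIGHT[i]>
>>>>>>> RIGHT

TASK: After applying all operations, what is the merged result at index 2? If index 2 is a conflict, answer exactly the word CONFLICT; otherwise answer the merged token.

Answer: CONFLICT

Derivation:
Final LEFT:  [echo, bravo, delta, delta]
Final RIGHT: [alpha, bravo, foxtrot, echo]
i=0: BASE=charlie L=echo R=alpha all differ -> CONFLICT
i=1: L=bravo R=bravo -> agree -> bravo
i=2: BASE=bravo L=delta R=foxtrot all differ -> CONFLICT
i=3: L=delta, R=echo=BASE -> take LEFT -> delta
Index 2 -> CONFLICT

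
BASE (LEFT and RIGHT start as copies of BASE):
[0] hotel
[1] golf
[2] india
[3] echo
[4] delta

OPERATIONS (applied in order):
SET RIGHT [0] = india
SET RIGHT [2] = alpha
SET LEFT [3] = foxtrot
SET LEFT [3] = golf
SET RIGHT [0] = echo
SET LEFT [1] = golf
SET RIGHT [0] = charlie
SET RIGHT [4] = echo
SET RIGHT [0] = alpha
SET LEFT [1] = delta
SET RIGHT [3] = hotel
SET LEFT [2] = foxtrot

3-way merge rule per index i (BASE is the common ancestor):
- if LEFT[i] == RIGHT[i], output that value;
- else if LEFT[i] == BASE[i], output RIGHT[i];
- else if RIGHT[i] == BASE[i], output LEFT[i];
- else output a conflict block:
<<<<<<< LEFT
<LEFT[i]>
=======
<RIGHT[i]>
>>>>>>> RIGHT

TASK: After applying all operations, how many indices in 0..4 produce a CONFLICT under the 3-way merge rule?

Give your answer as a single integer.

Final LEFT:  [hotel, delta, foxtrot, golf, delta]
Final RIGHT: [alpha, golf, alpha, hotel, echo]
i=0: L=hotel=BASE, R=alpha -> take RIGHT -> alpha
i=1: L=delta, R=golf=BASE -> take LEFT -> delta
i=2: BASE=india L=foxtrot R=alpha all differ -> CONFLICT
i=3: BASE=echo L=golf R=hotel all differ -> CONFLICT
i=4: L=delta=BASE, R=echo -> take RIGHT -> echo
Conflict count: 2

Answer: 2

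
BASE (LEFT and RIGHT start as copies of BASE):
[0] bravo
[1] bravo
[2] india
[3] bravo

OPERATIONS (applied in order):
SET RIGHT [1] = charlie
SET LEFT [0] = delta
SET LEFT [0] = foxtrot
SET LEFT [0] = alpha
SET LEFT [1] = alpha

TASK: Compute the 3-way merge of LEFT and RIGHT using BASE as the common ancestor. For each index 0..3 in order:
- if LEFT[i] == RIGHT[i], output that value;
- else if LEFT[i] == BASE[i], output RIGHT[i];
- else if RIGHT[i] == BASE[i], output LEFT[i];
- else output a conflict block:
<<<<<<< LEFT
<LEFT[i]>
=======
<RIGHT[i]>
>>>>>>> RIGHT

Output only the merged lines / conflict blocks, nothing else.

Answer: alpha
<<<<<<< LEFT
alpha
=======
charlie
>>>>>>> RIGHT
india
bravo

Derivation:
Final LEFT:  [alpha, alpha, india, bravo]
Final RIGHT: [bravo, charlie, india, bravo]
i=0: L=alpha, R=bravo=BASE -> take LEFT -> alpha
i=1: BASE=bravo L=alpha R=charlie all differ -> CONFLICT
i=2: L=india R=india -> agree -> india
i=3: L=bravo R=bravo -> agree -> bravo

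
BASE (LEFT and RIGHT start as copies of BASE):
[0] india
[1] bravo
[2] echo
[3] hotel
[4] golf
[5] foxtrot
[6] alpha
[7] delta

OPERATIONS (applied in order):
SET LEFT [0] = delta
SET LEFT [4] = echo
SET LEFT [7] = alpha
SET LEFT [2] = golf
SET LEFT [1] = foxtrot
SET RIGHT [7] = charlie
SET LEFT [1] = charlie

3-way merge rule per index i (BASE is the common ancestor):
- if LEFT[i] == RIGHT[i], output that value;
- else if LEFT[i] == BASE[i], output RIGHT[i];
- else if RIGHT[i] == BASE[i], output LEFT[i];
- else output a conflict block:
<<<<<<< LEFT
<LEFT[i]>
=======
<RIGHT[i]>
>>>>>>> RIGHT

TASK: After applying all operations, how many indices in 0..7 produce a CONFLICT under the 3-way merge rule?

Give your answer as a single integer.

Answer: 1

Derivation:
Final LEFT:  [delta, charlie, golf, hotel, echo, foxtrot, alpha, alpha]
Final RIGHT: [india, bravo, echo, hotel, golf, foxtrot, alpha, charlie]
i=0: L=delta, R=india=BASE -> take LEFT -> delta
i=1: L=charlie, R=bravo=BASE -> take LEFT -> charlie
i=2: L=golf, R=echo=BASE -> take LEFT -> golf
i=3: L=hotel R=hotel -> agree -> hotel
i=4: L=echo, R=golf=BASE -> take LEFT -> echo
i=5: L=foxtrot R=foxtrot -> agree -> foxtrot
i=6: L=alpha R=alpha -> agree -> alpha
i=7: BASE=delta L=alpha R=charlie all differ -> CONFLICT
Conflict count: 1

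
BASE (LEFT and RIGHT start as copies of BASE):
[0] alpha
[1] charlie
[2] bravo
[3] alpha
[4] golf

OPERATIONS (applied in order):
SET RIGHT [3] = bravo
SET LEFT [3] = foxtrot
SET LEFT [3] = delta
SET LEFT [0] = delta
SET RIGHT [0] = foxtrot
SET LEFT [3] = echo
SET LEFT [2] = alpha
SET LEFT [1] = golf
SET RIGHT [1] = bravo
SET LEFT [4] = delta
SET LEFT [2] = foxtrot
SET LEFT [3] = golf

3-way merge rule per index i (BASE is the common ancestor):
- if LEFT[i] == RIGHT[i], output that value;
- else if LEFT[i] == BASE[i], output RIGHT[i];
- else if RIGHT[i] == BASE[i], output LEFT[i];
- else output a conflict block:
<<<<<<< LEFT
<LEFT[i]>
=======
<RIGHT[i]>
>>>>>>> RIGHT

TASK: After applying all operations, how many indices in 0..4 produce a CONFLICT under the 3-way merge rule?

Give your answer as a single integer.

Final LEFT:  [delta, golf, foxtrot, golf, delta]
Final RIGHT: [foxtrot, bravo, bravo, bravo, golf]
i=0: BASE=alpha L=delta R=foxtrot all differ -> CONFLICT
i=1: BASE=charlie L=golf R=bravo all differ -> CONFLICT
i=2: L=foxtrot, R=bravo=BASE -> take LEFT -> foxtrot
i=3: BASE=alpha L=golf R=bravo all differ -> CONFLICT
i=4: L=delta, R=golf=BASE -> take LEFT -> delta
Conflict count: 3

Answer: 3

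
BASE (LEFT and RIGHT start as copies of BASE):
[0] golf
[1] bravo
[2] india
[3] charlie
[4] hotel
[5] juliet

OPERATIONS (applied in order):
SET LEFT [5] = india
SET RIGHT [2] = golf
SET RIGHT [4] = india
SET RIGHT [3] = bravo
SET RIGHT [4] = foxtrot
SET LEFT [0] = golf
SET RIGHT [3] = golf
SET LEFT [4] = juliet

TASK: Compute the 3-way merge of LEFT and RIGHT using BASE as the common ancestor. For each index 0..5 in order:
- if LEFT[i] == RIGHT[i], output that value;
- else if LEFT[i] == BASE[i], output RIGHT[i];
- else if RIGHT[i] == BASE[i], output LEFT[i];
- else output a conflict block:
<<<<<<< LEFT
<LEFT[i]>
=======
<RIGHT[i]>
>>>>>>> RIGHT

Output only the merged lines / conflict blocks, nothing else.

Answer: golf
bravo
golf
golf
<<<<<<< LEFT
juliet
=======
foxtrot
>>>>>>> RIGHT
india

Derivation:
Final LEFT:  [golf, bravo, india, charlie, juliet, india]
Final RIGHT: [golf, bravo, golf, golf, foxtrot, juliet]
i=0: L=golf R=golf -> agree -> golf
i=1: L=bravo R=bravo -> agree -> bravo
i=2: L=india=BASE, R=golf -> take RIGHT -> golf
i=3: L=charlie=BASE, R=golf -> take RIGHT -> golf
i=4: BASE=hotel L=juliet R=foxtrot all differ -> CONFLICT
i=5: L=india, R=juliet=BASE -> take LEFT -> india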